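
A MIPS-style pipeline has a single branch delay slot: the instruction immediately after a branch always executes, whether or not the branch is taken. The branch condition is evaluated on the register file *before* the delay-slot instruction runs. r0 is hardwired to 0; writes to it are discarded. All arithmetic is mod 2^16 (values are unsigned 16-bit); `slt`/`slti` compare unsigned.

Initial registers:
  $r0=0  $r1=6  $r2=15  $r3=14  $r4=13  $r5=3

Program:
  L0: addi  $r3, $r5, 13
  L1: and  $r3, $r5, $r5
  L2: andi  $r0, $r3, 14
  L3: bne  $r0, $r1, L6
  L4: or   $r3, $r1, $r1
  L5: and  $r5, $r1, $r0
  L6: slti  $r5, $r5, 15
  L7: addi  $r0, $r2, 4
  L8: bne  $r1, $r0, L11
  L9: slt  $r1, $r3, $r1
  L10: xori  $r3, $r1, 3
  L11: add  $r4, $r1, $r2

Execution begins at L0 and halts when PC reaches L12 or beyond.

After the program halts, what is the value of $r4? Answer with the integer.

[0] addi  $r3, $r5, 13  →  {$r0:0, $r1:6, $r2:15, $r3:16, $r4:13, $r5:3}
[1] and  $r3, $r5, $r5  →  {$r0:0, $r1:6, $r2:15, $r3:3, $r4:13, $r5:3}
[2] andi  $r0, $r3, 14  →  {$r0:0, $r1:6, $r2:15, $r3:3, $r4:13, $r5:3}
[3] bne  $r0, $r1, L6  →  {$r0:0, $r1:6, $r2:15, $r3:3, $r4:13, $r5:3}  ⟨branch taken⟩
[4] or   $r3, $r1, $r1  →  {$r0:0, $r1:6, $r2:15, $r3:6, $r4:13, $r5:3}
[6] slti  $r5, $r5, 15  →  {$r0:0, $r1:6, $r2:15, $r3:6, $r4:13, $r5:1}
[7] addi  $r0, $r2, 4  →  {$r0:0, $r1:6, $r2:15, $r3:6, $r4:13, $r5:1}
[8] bne  $r1, $r0, L11  →  {$r0:0, $r1:6, $r2:15, $r3:6, $r4:13, $r5:1}  ⟨branch taken⟩
[9] slt  $r1, $r3, $r1  →  {$r0:0, $r1:0, $r2:15, $r3:6, $r4:13, $r5:1}
[11] add  $r4, $r1, $r2  →  {$r0:0, $r1:0, $r2:15, $r3:6, $r4:15, $r5:1}

15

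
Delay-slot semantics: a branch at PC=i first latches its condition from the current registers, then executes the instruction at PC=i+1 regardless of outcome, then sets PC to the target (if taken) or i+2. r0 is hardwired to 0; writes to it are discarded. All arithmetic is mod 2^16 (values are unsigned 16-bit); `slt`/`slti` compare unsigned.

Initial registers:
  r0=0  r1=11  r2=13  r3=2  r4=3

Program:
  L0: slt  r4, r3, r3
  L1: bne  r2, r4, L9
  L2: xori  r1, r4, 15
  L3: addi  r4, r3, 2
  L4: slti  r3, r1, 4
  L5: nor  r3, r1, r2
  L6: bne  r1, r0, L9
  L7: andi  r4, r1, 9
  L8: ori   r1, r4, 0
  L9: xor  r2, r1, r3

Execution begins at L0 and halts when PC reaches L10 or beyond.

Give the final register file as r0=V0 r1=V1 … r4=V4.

#0 slt  r4, r3, r3 ; 0/11/13/2/0
#1 bne  r2, r4, L9 ; 0/11/13/2/0 ; →target
#2 xori  r1, r4, 15 ; 0/15/13/2/0
#9 xor  r2, r1, r3 ; 0/15/13/2/0

r0=0 r1=15 r2=13 r3=2 r4=0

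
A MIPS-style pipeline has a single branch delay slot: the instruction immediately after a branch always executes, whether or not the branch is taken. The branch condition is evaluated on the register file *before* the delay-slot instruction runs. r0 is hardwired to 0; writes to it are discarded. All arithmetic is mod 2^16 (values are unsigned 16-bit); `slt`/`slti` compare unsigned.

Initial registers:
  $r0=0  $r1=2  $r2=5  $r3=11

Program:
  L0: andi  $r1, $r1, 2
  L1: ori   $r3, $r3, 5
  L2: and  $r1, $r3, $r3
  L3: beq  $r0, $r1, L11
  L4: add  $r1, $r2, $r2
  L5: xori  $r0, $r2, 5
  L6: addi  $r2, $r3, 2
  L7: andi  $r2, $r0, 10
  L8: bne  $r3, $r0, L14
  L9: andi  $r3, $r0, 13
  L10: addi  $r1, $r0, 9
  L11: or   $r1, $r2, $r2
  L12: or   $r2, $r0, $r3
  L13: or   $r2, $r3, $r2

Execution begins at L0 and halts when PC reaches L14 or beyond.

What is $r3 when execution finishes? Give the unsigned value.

[0] andi  $r1, $r1, 2  →  {$r0:0, $r1:2, $r2:5, $r3:11}
[1] ori   $r3, $r3, 5  →  {$r0:0, $r1:2, $r2:5, $r3:15}
[2] and  $r1, $r3, $r3  →  {$r0:0, $r1:15, $r2:5, $r3:15}
[3] beq  $r0, $r1, L11  →  {$r0:0, $r1:15, $r2:5, $r3:15}  ⟨branch fallthrough⟩
[4] add  $r1, $r2, $r2  →  {$r0:0, $r1:10, $r2:5, $r3:15}
[5] xori  $r0, $r2, 5  →  {$r0:0, $r1:10, $r2:5, $r3:15}
[6] addi  $r2, $r3, 2  →  {$r0:0, $r1:10, $r2:17, $r3:15}
[7] andi  $r2, $r0, 10  →  {$r0:0, $r1:10, $r2:0, $r3:15}
[8] bne  $r3, $r0, L14  →  {$r0:0, $r1:10, $r2:0, $r3:15}  ⟨branch taken⟩
[9] andi  $r3, $r0, 13  →  {$r0:0, $r1:10, $r2:0, $r3:0}

0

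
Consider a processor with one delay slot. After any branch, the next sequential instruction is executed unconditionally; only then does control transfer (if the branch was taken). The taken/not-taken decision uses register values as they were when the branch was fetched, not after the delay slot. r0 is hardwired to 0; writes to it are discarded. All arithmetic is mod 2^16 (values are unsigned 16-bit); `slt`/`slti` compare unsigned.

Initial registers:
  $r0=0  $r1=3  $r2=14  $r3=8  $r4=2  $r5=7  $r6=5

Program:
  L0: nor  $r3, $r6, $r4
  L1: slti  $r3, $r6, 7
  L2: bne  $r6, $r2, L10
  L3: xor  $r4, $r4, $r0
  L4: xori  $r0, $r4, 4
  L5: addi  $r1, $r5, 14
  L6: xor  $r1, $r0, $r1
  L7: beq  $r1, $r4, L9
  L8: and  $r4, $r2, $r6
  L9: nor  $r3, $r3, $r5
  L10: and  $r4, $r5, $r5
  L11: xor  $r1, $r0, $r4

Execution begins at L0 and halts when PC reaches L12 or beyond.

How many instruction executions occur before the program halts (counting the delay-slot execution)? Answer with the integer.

PC=0  nor  $r3, $r6, $r4     | $r0=0 $r1=3 $r2=14 $r3=65528 $r4=2 $r5=7 $r6=5
PC=1  slti  $r3, $r6, 7      | $r0=0 $r1=3 $r2=14 $r3=1 $r4=2 $r5=7 $r6=5
PC=2  bne  $r6, $r2, L10     | $r0=0 $r1=3 $r2=14 $r3=1 $r4=2 $r5=7 $r6=5  [TAKEN]
PC=3  xor  $r4, $r4, $r0     | $r0=0 $r1=3 $r2=14 $r3=1 $r4=2 $r5=7 $r6=5
PC=10 and  $r4, $r5, $r5     | $r0=0 $r1=3 $r2=14 $r3=1 $r4=7 $r5=7 $r6=5
PC=11 xor  $r1, $r0, $r4     | $r0=0 $r1=7 $r2=14 $r3=1 $r4=7 $r5=7 $r6=5

6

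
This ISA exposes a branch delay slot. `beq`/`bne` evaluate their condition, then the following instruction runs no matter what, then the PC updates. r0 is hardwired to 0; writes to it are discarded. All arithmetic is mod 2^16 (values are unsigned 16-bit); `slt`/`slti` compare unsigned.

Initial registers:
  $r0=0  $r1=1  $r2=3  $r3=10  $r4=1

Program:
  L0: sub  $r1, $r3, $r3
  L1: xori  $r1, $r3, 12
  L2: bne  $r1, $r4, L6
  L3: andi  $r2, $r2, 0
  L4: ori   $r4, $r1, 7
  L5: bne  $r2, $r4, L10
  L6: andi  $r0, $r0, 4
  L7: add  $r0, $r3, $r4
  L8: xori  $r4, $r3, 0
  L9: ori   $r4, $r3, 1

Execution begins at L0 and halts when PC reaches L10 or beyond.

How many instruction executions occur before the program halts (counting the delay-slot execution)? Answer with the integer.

  step pc=0: sub  $r1, $r3, $r3  regs=(0,0,3,10,1)
  step pc=1: xori  $r1, $r3, 12  regs=(0,6,3,10,1)
  step pc=2: bne  $r1, $r4, L6  cond=T  regs=(0,6,3,10,1)
  step pc=3: andi  $r2, $r2, 0  regs=(0,6,0,10,1)
  step pc=6: andi  $r0, $r0, 4  regs=(0,6,0,10,1)
  step pc=7: add  $r0, $r3, $r4  regs=(0,6,0,10,1)
  step pc=8: xori  $r4, $r3, 0  regs=(0,6,0,10,10)
  step pc=9: ori   $r4, $r3, 1  regs=(0,6,0,10,11)

8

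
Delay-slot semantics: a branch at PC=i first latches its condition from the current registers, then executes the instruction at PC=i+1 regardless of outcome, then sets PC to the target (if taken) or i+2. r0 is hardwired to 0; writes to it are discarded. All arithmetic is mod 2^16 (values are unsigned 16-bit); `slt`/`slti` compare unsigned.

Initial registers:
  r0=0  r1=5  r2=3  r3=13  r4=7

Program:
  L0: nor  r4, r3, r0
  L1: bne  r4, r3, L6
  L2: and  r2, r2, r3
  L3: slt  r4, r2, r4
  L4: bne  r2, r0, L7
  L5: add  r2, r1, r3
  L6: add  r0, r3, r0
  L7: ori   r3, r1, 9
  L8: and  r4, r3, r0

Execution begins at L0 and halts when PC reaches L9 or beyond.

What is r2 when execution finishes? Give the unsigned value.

#0 nor  r4, r3, r0 ; 0/5/3/13/65522
#1 bne  r4, r3, L6 ; 0/5/3/13/65522 ; →target
#2 and  r2, r2, r3 ; 0/5/1/13/65522
#6 add  r0, r3, r0 ; 0/5/1/13/65522
#7 ori   r3, r1, 9 ; 0/5/1/13/65522
#8 and  r4, r3, r0 ; 0/5/1/13/0

1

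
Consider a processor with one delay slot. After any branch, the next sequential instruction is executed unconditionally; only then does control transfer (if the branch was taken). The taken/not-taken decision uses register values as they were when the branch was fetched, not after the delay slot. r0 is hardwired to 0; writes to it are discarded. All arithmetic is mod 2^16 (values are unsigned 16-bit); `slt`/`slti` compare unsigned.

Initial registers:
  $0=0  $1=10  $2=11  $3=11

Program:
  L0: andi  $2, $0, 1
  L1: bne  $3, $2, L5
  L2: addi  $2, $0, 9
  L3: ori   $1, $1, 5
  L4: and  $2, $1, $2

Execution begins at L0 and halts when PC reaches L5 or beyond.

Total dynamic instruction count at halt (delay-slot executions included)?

3

#0 andi  $2, $0, 1 ; 0/10/0/11
#1 bne  $3, $2, L5 ; 0/10/0/11 ; →target
#2 addi  $2, $0, 9 ; 0/10/9/11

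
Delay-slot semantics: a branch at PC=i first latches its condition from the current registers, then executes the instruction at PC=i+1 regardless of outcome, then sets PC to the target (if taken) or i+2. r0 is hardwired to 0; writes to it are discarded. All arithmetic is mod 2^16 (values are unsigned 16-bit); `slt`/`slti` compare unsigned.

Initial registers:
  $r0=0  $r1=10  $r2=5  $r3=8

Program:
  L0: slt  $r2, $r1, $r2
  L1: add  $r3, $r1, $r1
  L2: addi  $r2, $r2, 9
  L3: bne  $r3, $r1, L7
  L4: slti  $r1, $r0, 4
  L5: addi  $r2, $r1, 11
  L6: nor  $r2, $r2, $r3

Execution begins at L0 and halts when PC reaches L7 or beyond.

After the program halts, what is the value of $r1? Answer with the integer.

1

PC=0  slt  $r2, $r1, $r2     | $r0=0 $r1=10 $r2=0 $r3=8
PC=1  add  $r3, $r1, $r1     | $r0=0 $r1=10 $r2=0 $r3=20
PC=2  addi  $r2, $r2, 9      | $r0=0 $r1=10 $r2=9 $r3=20
PC=3  bne  $r3, $r1, L7      | $r0=0 $r1=10 $r2=9 $r3=20  [TAKEN]
PC=4  slti  $r1, $r0, 4      | $r0=0 $r1=1 $r2=9 $r3=20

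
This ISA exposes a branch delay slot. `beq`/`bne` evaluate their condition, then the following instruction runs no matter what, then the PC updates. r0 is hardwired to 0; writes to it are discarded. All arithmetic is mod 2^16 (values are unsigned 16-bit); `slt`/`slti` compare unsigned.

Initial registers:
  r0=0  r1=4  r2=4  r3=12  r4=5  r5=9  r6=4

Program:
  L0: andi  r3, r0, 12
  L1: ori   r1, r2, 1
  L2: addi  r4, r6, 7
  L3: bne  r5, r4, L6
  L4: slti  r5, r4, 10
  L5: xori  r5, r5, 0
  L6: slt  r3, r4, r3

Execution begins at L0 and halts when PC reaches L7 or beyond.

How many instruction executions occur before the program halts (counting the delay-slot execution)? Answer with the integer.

[0] andi  r3, r0, 12  →  {r0:0, r1:4, r2:4, r3:0, r4:5, r5:9, r6:4}
[1] ori   r1, r2, 1  →  {r0:0, r1:5, r2:4, r3:0, r4:5, r5:9, r6:4}
[2] addi  r4, r6, 7  →  {r0:0, r1:5, r2:4, r3:0, r4:11, r5:9, r6:4}
[3] bne  r5, r4, L6  →  {r0:0, r1:5, r2:4, r3:0, r4:11, r5:9, r6:4}  ⟨branch taken⟩
[4] slti  r5, r4, 10  →  {r0:0, r1:5, r2:4, r3:0, r4:11, r5:0, r6:4}
[6] slt  r3, r4, r3  →  {r0:0, r1:5, r2:4, r3:0, r4:11, r5:0, r6:4}

6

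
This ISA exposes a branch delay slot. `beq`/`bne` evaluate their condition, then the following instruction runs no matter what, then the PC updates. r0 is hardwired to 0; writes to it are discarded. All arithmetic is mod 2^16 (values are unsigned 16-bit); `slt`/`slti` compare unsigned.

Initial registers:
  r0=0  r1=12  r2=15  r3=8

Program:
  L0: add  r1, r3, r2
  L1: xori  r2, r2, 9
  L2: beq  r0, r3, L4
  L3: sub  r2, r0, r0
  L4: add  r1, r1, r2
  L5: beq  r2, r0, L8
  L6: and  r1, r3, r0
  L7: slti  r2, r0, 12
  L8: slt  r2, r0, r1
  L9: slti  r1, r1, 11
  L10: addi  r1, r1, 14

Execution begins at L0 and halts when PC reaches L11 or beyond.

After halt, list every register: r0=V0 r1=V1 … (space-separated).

r0=0 r1=15 r2=0 r3=8

[0] add  r1, r3, r2  →  {r0:0, r1:23, r2:15, r3:8}
[1] xori  r2, r2, 9  →  {r0:0, r1:23, r2:6, r3:8}
[2] beq  r0, r3, L4  →  {r0:0, r1:23, r2:6, r3:8}  ⟨branch fallthrough⟩
[3] sub  r2, r0, r0  →  {r0:0, r1:23, r2:0, r3:8}
[4] add  r1, r1, r2  →  {r0:0, r1:23, r2:0, r3:8}
[5] beq  r2, r0, L8  →  {r0:0, r1:23, r2:0, r3:8}  ⟨branch taken⟩
[6] and  r1, r3, r0  →  {r0:0, r1:0, r2:0, r3:8}
[8] slt  r2, r0, r1  →  {r0:0, r1:0, r2:0, r3:8}
[9] slti  r1, r1, 11  →  {r0:0, r1:1, r2:0, r3:8}
[10] addi  r1, r1, 14  →  {r0:0, r1:15, r2:0, r3:8}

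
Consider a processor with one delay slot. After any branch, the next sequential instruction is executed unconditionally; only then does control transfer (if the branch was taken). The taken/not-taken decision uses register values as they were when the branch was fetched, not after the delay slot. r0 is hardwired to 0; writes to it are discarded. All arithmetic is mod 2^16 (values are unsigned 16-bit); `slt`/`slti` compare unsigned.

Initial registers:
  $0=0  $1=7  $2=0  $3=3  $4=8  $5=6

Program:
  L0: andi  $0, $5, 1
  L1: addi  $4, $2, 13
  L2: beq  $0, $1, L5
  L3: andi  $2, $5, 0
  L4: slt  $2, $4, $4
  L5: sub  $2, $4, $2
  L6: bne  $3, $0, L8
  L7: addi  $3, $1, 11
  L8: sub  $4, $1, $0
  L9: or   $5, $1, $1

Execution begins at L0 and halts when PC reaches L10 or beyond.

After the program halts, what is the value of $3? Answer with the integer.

  step pc=0: andi  $0, $5, 1  regs=(0,7,0,3,8,6)
  step pc=1: addi  $4, $2, 13  regs=(0,7,0,3,13,6)
  step pc=2: beq  $0, $1, L5  cond=F  regs=(0,7,0,3,13,6)
  step pc=3: andi  $2, $5, 0  regs=(0,7,0,3,13,6)
  step pc=4: slt  $2, $4, $4  regs=(0,7,0,3,13,6)
  step pc=5: sub  $2, $4, $2  regs=(0,7,13,3,13,6)
  step pc=6: bne  $3, $0, L8  cond=T  regs=(0,7,13,3,13,6)
  step pc=7: addi  $3, $1, 11  regs=(0,7,13,18,13,6)
  step pc=8: sub  $4, $1, $0  regs=(0,7,13,18,7,6)
  step pc=9: or   $5, $1, $1  regs=(0,7,13,18,7,7)

18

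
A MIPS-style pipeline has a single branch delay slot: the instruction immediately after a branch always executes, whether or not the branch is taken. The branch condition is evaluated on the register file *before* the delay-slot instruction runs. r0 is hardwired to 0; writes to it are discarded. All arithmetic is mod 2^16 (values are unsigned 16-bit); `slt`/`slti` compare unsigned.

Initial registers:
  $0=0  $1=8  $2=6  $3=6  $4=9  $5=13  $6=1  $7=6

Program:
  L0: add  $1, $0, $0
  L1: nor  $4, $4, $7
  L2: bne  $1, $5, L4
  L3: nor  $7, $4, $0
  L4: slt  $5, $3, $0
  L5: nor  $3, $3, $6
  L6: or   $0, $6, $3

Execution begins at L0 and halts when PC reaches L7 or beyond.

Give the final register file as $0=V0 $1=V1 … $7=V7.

#0 add  $1, $0, $0 ; 0/0/6/6/9/13/1/6
#1 nor  $4, $4, $7 ; 0/0/6/6/65520/13/1/6
#2 bne  $1, $5, L4 ; 0/0/6/6/65520/13/1/6 ; →target
#3 nor  $7, $4, $0 ; 0/0/6/6/65520/13/1/15
#4 slt  $5, $3, $0 ; 0/0/6/6/65520/0/1/15
#5 nor  $3, $3, $6 ; 0/0/6/65528/65520/0/1/15
#6 or   $0, $6, $3 ; 0/0/6/65528/65520/0/1/15

$0=0 $1=0 $2=6 $3=65528 $4=65520 $5=0 $6=1 $7=15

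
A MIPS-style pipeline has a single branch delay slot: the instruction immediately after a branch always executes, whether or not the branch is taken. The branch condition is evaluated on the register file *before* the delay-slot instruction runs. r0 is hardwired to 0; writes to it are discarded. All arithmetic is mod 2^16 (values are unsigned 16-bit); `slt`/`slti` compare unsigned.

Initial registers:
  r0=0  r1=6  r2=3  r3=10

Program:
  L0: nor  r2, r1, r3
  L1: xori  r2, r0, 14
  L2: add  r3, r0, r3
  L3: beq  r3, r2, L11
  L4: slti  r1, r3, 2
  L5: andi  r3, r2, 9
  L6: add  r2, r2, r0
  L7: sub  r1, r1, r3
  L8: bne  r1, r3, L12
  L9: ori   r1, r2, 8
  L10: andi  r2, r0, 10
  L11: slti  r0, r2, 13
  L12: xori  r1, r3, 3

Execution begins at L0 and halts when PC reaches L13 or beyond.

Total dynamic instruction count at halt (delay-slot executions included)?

  step pc=0: nor  r2, r1, r3  regs=(0,6,65521,10)
  step pc=1: xori  r2, r0, 14  regs=(0,6,14,10)
  step pc=2: add  r3, r0, r3  regs=(0,6,14,10)
  step pc=3: beq  r3, r2, L11  cond=F  regs=(0,6,14,10)
  step pc=4: slti  r1, r3, 2  regs=(0,0,14,10)
  step pc=5: andi  r3, r2, 9  regs=(0,0,14,8)
  step pc=6: add  r2, r2, r0  regs=(0,0,14,8)
  step pc=7: sub  r1, r1, r3  regs=(0,65528,14,8)
  step pc=8: bne  r1, r3, L12  cond=T  regs=(0,65528,14,8)
  step pc=9: ori   r1, r2, 8  regs=(0,14,14,8)
  step pc=12: xori  r1, r3, 3  regs=(0,11,14,8)

11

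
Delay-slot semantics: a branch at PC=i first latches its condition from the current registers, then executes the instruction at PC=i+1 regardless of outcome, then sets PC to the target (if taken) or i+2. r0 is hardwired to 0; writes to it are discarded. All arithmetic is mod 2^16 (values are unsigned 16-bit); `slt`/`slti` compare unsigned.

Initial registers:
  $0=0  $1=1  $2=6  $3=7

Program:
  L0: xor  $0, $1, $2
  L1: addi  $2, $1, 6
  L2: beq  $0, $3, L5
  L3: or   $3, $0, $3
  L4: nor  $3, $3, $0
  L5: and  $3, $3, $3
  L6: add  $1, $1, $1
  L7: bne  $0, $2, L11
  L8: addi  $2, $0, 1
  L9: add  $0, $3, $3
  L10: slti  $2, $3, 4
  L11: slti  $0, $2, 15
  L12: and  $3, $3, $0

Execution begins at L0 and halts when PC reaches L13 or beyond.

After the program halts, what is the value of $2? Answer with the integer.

  step pc=0: xor  $0, $1, $2  regs=(0,1,6,7)
  step pc=1: addi  $2, $1, 6  regs=(0,1,7,7)
  step pc=2: beq  $0, $3, L5  cond=F  regs=(0,1,7,7)
  step pc=3: or   $3, $0, $3  regs=(0,1,7,7)
  step pc=4: nor  $3, $3, $0  regs=(0,1,7,65528)
  step pc=5: and  $3, $3, $3  regs=(0,1,7,65528)
  step pc=6: add  $1, $1, $1  regs=(0,2,7,65528)
  step pc=7: bne  $0, $2, L11  cond=T  regs=(0,2,7,65528)
  step pc=8: addi  $2, $0, 1  regs=(0,2,1,65528)
  step pc=11: slti  $0, $2, 15  regs=(0,2,1,65528)
  step pc=12: and  $3, $3, $0  regs=(0,2,1,0)

1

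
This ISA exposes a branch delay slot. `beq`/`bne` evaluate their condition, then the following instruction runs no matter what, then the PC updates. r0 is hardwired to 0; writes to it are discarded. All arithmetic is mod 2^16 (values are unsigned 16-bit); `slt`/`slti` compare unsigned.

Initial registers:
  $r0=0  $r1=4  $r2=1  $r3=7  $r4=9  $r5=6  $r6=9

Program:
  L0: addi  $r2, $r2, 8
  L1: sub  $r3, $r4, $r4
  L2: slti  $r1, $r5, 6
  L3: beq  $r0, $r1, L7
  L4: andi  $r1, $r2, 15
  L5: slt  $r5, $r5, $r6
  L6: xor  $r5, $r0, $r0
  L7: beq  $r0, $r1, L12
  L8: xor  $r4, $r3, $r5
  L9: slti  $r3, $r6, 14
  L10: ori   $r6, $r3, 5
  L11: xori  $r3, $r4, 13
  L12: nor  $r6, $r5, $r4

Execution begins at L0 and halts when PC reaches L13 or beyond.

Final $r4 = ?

  step pc=0: addi  $r2, $r2, 8  regs=(0,4,9,7,9,6,9)
  step pc=1: sub  $r3, $r4, $r4  regs=(0,4,9,0,9,6,9)
  step pc=2: slti  $r1, $r5, 6  regs=(0,0,9,0,9,6,9)
  step pc=3: beq  $r0, $r1, L7  cond=T  regs=(0,0,9,0,9,6,9)
  step pc=4: andi  $r1, $r2, 15  regs=(0,9,9,0,9,6,9)
  step pc=7: beq  $r0, $r1, L12  cond=F  regs=(0,9,9,0,9,6,9)
  step pc=8: xor  $r4, $r3, $r5  regs=(0,9,9,0,6,6,9)
  step pc=9: slti  $r3, $r6, 14  regs=(0,9,9,1,6,6,9)
  step pc=10: ori   $r6, $r3, 5  regs=(0,9,9,1,6,6,5)
  step pc=11: xori  $r3, $r4, 13  regs=(0,9,9,11,6,6,5)
  step pc=12: nor  $r6, $r5, $r4  regs=(0,9,9,11,6,6,65529)

6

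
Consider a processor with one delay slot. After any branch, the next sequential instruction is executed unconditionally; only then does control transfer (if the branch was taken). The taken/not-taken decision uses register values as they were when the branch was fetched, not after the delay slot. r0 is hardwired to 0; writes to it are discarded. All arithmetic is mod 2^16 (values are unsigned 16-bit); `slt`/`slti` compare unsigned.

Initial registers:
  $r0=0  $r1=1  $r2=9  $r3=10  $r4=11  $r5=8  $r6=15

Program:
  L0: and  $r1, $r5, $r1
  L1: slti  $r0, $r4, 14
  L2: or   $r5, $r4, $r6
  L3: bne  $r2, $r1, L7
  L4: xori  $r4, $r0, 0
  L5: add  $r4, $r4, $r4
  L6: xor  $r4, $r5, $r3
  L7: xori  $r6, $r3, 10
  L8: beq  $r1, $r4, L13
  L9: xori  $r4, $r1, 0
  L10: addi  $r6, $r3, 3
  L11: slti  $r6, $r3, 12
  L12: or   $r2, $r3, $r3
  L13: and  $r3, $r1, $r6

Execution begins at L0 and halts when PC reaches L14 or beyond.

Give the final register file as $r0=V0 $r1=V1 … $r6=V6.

$r0=0 $r1=0 $r2=9 $r3=0 $r4=0 $r5=15 $r6=0

#0 and  $r1, $r5, $r1 ; 0/0/9/10/11/8/15
#1 slti  $r0, $r4, 14 ; 0/0/9/10/11/8/15
#2 or   $r5, $r4, $r6 ; 0/0/9/10/11/15/15
#3 bne  $r2, $r1, L7 ; 0/0/9/10/11/15/15 ; →target
#4 xori  $r4, $r0, 0 ; 0/0/9/10/0/15/15
#7 xori  $r6, $r3, 10 ; 0/0/9/10/0/15/0
#8 beq  $r1, $r4, L13 ; 0/0/9/10/0/15/0 ; →target
#9 xori  $r4, $r1, 0 ; 0/0/9/10/0/15/0
#13 and  $r3, $r1, $r6 ; 0/0/9/0/0/15/0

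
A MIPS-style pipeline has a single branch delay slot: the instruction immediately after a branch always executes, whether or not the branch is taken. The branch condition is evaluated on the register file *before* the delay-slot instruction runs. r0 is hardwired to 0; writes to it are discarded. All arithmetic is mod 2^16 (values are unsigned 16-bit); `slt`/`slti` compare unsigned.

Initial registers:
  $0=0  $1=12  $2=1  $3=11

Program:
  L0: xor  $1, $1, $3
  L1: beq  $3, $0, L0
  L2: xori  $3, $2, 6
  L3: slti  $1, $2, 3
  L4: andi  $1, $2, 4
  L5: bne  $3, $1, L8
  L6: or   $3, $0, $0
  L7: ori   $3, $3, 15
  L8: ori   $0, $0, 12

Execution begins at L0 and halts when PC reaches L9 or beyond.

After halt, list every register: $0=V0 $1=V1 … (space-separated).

#0 xor  $1, $1, $3 ; 0/7/1/11
#1 beq  $3, $0, L0 ; 0/7/1/11 ; →fallthru
#2 xori  $3, $2, 6 ; 0/7/1/7
#3 slti  $1, $2, 3 ; 0/1/1/7
#4 andi  $1, $2, 4 ; 0/0/1/7
#5 bne  $3, $1, L8 ; 0/0/1/7 ; →target
#6 or   $3, $0, $0 ; 0/0/1/0
#8 ori   $0, $0, 12 ; 0/0/1/0

$0=0 $1=0 $2=1 $3=0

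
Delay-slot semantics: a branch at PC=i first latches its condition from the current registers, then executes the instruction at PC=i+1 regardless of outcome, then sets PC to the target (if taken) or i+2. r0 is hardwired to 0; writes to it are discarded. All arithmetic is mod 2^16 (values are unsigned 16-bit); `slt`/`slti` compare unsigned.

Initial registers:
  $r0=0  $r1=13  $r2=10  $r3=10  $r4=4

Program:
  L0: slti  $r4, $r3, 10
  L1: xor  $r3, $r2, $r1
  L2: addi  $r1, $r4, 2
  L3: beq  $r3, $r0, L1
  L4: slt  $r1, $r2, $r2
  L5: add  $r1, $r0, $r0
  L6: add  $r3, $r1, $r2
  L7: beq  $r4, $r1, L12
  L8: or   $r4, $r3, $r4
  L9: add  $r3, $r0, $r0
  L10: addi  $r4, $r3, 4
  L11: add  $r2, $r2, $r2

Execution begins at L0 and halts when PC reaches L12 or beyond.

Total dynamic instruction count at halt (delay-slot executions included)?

9

PC=0  slti  $r4, $r3, 10     | $r0=0 $r1=13 $r2=10 $r3=10 $r4=0
PC=1  xor  $r3, $r2, $r1     | $r0=0 $r1=13 $r2=10 $r3=7 $r4=0
PC=2  addi  $r1, $r4, 2      | $r0=0 $r1=2 $r2=10 $r3=7 $r4=0
PC=3  beq  $r3, $r0, L1      | $r0=0 $r1=2 $r2=10 $r3=7 $r4=0  [not taken]
PC=4  slt  $r1, $r2, $r2     | $r0=0 $r1=0 $r2=10 $r3=7 $r4=0
PC=5  add  $r1, $r0, $r0     | $r0=0 $r1=0 $r2=10 $r3=7 $r4=0
PC=6  add  $r3, $r1, $r2     | $r0=0 $r1=0 $r2=10 $r3=10 $r4=0
PC=7  beq  $r4, $r1, L12     | $r0=0 $r1=0 $r2=10 $r3=10 $r4=0  [TAKEN]
PC=8  or   $r4, $r3, $r4     | $r0=0 $r1=0 $r2=10 $r3=10 $r4=10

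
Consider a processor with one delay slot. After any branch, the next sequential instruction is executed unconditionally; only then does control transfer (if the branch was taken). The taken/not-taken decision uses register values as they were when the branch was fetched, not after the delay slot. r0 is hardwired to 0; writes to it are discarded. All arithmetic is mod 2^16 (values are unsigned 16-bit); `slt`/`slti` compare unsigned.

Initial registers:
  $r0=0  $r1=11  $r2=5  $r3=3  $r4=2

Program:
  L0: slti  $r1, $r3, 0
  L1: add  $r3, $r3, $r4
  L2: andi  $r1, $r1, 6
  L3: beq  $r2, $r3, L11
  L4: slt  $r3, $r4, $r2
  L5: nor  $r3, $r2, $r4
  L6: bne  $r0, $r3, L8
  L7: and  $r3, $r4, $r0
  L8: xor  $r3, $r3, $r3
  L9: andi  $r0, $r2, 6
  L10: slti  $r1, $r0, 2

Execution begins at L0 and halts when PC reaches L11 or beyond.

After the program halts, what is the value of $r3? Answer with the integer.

[0] slti  $r1, $r3, 0  →  {$r0:0, $r1:0, $r2:5, $r3:3, $r4:2}
[1] add  $r3, $r3, $r4  →  {$r0:0, $r1:0, $r2:5, $r3:5, $r4:2}
[2] andi  $r1, $r1, 6  →  {$r0:0, $r1:0, $r2:5, $r3:5, $r4:2}
[3] beq  $r2, $r3, L11  →  {$r0:0, $r1:0, $r2:5, $r3:5, $r4:2}  ⟨branch taken⟩
[4] slt  $r3, $r4, $r2  →  {$r0:0, $r1:0, $r2:5, $r3:1, $r4:2}

1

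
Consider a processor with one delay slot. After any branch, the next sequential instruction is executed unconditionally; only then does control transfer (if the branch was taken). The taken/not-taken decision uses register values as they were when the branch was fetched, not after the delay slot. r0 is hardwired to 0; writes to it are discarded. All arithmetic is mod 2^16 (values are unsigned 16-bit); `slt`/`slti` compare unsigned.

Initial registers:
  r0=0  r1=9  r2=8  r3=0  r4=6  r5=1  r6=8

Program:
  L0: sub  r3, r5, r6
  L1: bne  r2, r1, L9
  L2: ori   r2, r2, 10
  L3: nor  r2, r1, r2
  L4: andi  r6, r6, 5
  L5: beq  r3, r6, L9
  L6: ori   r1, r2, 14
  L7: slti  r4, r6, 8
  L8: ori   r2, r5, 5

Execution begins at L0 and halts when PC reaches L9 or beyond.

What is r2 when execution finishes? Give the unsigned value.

[0] sub  r3, r5, r6  →  {r0:0, r1:9, r2:8, r3:65529, r4:6, r5:1, r6:8}
[1] bne  r2, r1, L9  →  {r0:0, r1:9, r2:8, r3:65529, r4:6, r5:1, r6:8}  ⟨branch taken⟩
[2] ori   r2, r2, 10  →  {r0:0, r1:9, r2:10, r3:65529, r4:6, r5:1, r6:8}

10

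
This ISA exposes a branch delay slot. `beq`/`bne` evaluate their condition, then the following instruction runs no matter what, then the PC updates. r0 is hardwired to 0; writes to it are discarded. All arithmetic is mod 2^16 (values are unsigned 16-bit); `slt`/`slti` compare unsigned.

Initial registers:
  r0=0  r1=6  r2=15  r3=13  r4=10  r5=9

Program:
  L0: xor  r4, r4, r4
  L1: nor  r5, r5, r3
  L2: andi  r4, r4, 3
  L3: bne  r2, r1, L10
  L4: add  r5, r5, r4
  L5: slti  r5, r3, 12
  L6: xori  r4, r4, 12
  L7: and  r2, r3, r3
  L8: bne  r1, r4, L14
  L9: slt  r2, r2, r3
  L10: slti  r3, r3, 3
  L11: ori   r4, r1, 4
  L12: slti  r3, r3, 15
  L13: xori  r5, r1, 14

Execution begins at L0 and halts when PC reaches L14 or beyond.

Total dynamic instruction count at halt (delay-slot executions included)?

9

PC=0  xor  r4, r4, r4        | r0=0 r1=6 r2=15 r3=13 r4=0 r5=9
PC=1  nor  r5, r5, r3        | r0=0 r1=6 r2=15 r3=13 r4=0 r5=65522
PC=2  andi  r4, r4, 3        | r0=0 r1=6 r2=15 r3=13 r4=0 r5=65522
PC=3  bne  r2, r1, L10       | r0=0 r1=6 r2=15 r3=13 r4=0 r5=65522  [TAKEN]
PC=4  add  r5, r5, r4        | r0=0 r1=6 r2=15 r3=13 r4=0 r5=65522
PC=10 slti  r3, r3, 3        | r0=0 r1=6 r2=15 r3=0 r4=0 r5=65522
PC=11 ori   r4, r1, 4        | r0=0 r1=6 r2=15 r3=0 r4=6 r5=65522
PC=12 slti  r3, r3, 15       | r0=0 r1=6 r2=15 r3=1 r4=6 r5=65522
PC=13 xori  r5, r1, 14       | r0=0 r1=6 r2=15 r3=1 r4=6 r5=8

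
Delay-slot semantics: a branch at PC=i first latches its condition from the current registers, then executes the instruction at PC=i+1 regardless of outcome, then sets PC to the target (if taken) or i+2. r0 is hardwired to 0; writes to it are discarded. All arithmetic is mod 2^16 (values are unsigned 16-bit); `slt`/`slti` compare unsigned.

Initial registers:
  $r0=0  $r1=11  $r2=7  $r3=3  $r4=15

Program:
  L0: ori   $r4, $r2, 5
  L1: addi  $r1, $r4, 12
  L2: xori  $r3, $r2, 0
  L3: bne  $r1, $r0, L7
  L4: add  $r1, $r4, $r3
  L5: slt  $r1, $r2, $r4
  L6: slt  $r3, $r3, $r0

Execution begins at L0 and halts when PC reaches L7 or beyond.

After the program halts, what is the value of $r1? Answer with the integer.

#0 ori   $r4, $r2, 5 ; 0/11/7/3/7
#1 addi  $r1, $r4, 12 ; 0/19/7/3/7
#2 xori  $r3, $r2, 0 ; 0/19/7/7/7
#3 bne  $r1, $r0, L7 ; 0/19/7/7/7 ; →target
#4 add  $r1, $r4, $r3 ; 0/14/7/7/7

14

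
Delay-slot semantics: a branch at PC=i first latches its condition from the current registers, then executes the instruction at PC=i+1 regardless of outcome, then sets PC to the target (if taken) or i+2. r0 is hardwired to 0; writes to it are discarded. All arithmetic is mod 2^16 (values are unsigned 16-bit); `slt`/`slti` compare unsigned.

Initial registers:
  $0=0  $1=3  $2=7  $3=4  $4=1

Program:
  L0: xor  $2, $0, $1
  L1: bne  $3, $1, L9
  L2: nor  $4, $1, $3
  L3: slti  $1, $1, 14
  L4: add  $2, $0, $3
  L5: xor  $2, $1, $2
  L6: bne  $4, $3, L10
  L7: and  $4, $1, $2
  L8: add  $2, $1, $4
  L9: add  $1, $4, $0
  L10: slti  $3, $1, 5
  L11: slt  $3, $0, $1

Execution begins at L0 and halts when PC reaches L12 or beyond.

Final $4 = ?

#0 xor  $2, $0, $1 ; 0/3/3/4/1
#1 bne  $3, $1, L9 ; 0/3/3/4/1 ; →target
#2 nor  $4, $1, $3 ; 0/3/3/4/65528
#9 add  $1, $4, $0 ; 0/65528/3/4/65528
#10 slti  $3, $1, 5 ; 0/65528/3/0/65528
#11 slt  $3, $0, $1 ; 0/65528/3/1/65528

65528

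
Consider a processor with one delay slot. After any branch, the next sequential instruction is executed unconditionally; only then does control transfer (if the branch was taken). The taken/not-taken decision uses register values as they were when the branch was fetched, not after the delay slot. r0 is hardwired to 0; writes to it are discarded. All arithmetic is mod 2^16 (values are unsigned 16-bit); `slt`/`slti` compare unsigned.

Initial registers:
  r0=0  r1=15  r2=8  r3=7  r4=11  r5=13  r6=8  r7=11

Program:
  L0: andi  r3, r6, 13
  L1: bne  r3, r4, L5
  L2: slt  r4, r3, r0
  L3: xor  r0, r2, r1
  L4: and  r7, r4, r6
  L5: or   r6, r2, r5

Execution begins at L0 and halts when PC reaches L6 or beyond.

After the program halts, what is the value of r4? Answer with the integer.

0

[0] andi  r3, r6, 13  →  {r0:0, r1:15, r2:8, r3:8, r4:11, r5:13, r6:8, r7:11}
[1] bne  r3, r4, L5  →  {r0:0, r1:15, r2:8, r3:8, r4:11, r5:13, r6:8, r7:11}  ⟨branch taken⟩
[2] slt  r4, r3, r0  →  {r0:0, r1:15, r2:8, r3:8, r4:0, r5:13, r6:8, r7:11}
[5] or   r6, r2, r5  →  {r0:0, r1:15, r2:8, r3:8, r4:0, r5:13, r6:13, r7:11}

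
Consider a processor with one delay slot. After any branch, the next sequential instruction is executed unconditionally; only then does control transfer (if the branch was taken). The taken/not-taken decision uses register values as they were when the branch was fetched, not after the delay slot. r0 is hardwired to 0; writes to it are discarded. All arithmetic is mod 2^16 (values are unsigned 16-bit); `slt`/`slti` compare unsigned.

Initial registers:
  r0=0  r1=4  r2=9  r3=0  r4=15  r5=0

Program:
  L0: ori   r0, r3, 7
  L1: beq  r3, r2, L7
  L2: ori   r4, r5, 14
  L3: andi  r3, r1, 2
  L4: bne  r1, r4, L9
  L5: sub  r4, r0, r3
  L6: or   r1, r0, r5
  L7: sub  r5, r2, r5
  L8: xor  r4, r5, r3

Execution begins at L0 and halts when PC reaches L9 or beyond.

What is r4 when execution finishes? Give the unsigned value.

0

#0 ori   r0, r3, 7 ; 0/4/9/0/15/0
#1 beq  r3, r2, L7 ; 0/4/9/0/15/0 ; →fallthru
#2 ori   r4, r5, 14 ; 0/4/9/0/14/0
#3 andi  r3, r1, 2 ; 0/4/9/0/14/0
#4 bne  r1, r4, L9 ; 0/4/9/0/14/0 ; →target
#5 sub  r4, r0, r3 ; 0/4/9/0/0/0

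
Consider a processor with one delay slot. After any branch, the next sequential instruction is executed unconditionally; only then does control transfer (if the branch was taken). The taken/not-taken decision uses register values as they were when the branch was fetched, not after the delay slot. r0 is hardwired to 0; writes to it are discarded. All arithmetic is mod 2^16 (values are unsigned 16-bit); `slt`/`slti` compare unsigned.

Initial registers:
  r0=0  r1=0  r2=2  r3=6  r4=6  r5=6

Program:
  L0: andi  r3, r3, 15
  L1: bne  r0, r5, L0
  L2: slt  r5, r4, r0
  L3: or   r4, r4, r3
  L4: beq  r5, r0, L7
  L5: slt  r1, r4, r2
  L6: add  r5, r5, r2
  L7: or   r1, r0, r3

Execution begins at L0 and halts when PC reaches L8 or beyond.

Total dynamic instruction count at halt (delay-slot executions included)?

  step pc=0: andi  r3, r3, 15  regs=(0,0,2,6,6,6)
  step pc=1: bne  r0, r5, L0  cond=T  regs=(0,0,2,6,6,6)
  step pc=2: slt  r5, r4, r0  regs=(0,0,2,6,6,0)
  step pc=0: andi  r3, r3, 15  regs=(0,0,2,6,6,0)
  step pc=1: bne  r0, r5, L0  cond=F  regs=(0,0,2,6,6,0)
  step pc=2: slt  r5, r4, r0  regs=(0,0,2,6,6,0)
  step pc=3: or   r4, r4, r3  regs=(0,0,2,6,6,0)
  step pc=4: beq  r5, r0, L7  cond=T  regs=(0,0,2,6,6,0)
  step pc=5: slt  r1, r4, r2  regs=(0,0,2,6,6,0)
  step pc=7: or   r1, r0, r3  regs=(0,6,2,6,6,0)

10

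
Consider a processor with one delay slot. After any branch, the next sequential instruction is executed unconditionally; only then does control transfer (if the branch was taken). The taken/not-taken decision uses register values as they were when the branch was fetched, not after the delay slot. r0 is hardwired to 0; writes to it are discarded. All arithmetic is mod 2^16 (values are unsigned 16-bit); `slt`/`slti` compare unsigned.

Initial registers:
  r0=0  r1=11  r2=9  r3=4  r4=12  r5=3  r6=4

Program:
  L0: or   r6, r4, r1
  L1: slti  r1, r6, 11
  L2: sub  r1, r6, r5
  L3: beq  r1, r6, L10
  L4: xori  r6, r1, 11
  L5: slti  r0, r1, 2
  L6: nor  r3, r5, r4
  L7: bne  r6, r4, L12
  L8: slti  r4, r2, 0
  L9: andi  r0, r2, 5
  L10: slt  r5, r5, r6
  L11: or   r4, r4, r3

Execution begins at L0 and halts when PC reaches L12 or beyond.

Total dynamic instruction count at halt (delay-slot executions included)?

PC=0  or   r6, r4, r1        | r0=0 r1=11 r2=9 r3=4 r4=12 r5=3 r6=15
PC=1  slti  r1, r6, 11       | r0=0 r1=0 r2=9 r3=4 r4=12 r5=3 r6=15
PC=2  sub  r1, r6, r5        | r0=0 r1=12 r2=9 r3=4 r4=12 r5=3 r6=15
PC=3  beq  r1, r6, L10       | r0=0 r1=12 r2=9 r3=4 r4=12 r5=3 r6=15  [not taken]
PC=4  xori  r6, r1, 11       | r0=0 r1=12 r2=9 r3=4 r4=12 r5=3 r6=7
PC=5  slti  r0, r1, 2        | r0=0 r1=12 r2=9 r3=4 r4=12 r5=3 r6=7
PC=6  nor  r3, r5, r4        | r0=0 r1=12 r2=9 r3=65520 r4=12 r5=3 r6=7
PC=7  bne  r6, r4, L12       | r0=0 r1=12 r2=9 r3=65520 r4=12 r5=3 r6=7  [TAKEN]
PC=8  slti  r4, r2, 0        | r0=0 r1=12 r2=9 r3=65520 r4=0 r5=3 r6=7

9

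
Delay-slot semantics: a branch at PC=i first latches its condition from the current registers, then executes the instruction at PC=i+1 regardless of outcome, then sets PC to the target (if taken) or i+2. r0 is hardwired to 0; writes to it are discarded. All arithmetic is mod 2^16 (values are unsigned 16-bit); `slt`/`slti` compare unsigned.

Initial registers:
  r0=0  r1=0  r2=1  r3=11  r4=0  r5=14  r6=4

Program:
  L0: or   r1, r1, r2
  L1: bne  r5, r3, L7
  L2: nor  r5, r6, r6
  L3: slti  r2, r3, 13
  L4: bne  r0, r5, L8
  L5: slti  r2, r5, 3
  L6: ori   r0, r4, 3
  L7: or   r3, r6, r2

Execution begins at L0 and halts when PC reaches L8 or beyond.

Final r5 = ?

  step pc=0: or   r1, r1, r2  regs=(0,1,1,11,0,14,4)
  step pc=1: bne  r5, r3, L7  cond=T  regs=(0,1,1,11,0,14,4)
  step pc=2: nor  r5, r6, r6  regs=(0,1,1,11,0,65531,4)
  step pc=7: or   r3, r6, r2  regs=(0,1,1,5,0,65531,4)

65531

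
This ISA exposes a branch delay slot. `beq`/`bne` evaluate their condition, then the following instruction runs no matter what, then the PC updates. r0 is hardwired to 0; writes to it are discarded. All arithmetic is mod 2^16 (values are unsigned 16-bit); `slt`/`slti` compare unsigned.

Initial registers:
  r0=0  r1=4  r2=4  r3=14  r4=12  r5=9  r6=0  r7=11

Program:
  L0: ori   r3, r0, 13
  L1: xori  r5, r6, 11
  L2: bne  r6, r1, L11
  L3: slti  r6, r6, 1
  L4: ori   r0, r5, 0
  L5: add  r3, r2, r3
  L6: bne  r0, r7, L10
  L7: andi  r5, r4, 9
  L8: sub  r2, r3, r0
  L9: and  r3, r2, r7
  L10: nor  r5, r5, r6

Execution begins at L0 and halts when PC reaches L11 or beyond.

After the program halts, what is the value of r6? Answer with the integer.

1

PC=0  ori   r3, r0, 13       | r0=0 r1=4 r2=4 r3=13 r4=12 r5=9 r6=0 r7=11
PC=1  xori  r5, r6, 11       | r0=0 r1=4 r2=4 r3=13 r4=12 r5=11 r6=0 r7=11
PC=2  bne  r6, r1, L11       | r0=0 r1=4 r2=4 r3=13 r4=12 r5=11 r6=0 r7=11  [TAKEN]
PC=3  slti  r6, r6, 1        | r0=0 r1=4 r2=4 r3=13 r4=12 r5=11 r6=1 r7=11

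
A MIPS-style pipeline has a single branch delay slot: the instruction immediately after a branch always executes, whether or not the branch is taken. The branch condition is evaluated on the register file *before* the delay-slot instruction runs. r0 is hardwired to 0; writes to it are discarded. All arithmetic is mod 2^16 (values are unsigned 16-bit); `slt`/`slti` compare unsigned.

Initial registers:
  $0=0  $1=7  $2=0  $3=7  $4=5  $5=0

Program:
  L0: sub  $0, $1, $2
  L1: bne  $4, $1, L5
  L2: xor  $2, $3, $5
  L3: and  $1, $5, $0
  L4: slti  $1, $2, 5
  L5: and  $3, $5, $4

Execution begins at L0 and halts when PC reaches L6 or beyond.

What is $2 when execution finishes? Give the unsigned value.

7

[0] sub  $0, $1, $2  →  {$0:0, $1:7, $2:0, $3:7, $4:5, $5:0}
[1] bne  $4, $1, L5  →  {$0:0, $1:7, $2:0, $3:7, $4:5, $5:0}  ⟨branch taken⟩
[2] xor  $2, $3, $5  →  {$0:0, $1:7, $2:7, $3:7, $4:5, $5:0}
[5] and  $3, $5, $4  →  {$0:0, $1:7, $2:7, $3:0, $4:5, $5:0}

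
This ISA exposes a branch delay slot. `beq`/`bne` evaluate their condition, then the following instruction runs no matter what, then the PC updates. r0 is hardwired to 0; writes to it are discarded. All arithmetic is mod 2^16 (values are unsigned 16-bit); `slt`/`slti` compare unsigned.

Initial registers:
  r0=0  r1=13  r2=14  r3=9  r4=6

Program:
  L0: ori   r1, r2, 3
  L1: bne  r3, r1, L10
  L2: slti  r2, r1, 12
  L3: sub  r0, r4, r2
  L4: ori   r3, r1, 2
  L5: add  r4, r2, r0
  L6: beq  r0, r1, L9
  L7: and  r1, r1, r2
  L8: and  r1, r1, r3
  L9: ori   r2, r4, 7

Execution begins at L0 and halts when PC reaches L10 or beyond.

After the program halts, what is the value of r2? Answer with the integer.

0

  step pc=0: ori   r1, r2, 3  regs=(0,15,14,9,6)
  step pc=1: bne  r3, r1, L10  cond=T  regs=(0,15,14,9,6)
  step pc=2: slti  r2, r1, 12  regs=(0,15,0,9,6)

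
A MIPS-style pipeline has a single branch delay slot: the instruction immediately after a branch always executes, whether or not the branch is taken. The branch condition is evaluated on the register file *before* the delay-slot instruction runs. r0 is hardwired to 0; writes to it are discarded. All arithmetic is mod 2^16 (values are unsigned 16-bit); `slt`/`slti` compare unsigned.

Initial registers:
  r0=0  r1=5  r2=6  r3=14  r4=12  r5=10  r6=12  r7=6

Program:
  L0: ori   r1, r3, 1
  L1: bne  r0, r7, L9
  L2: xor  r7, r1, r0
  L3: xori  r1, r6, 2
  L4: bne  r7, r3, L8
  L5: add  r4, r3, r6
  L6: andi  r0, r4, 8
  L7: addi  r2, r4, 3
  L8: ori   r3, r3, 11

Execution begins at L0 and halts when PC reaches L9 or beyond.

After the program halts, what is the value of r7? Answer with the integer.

PC=0  ori   r1, r3, 1        | r0=0 r1=15 r2=6 r3=14 r4=12 r5=10 r6=12 r7=6
PC=1  bne  r0, r7, L9        | r0=0 r1=15 r2=6 r3=14 r4=12 r5=10 r6=12 r7=6  [TAKEN]
PC=2  xor  r7, r1, r0        | r0=0 r1=15 r2=6 r3=14 r4=12 r5=10 r6=12 r7=15

15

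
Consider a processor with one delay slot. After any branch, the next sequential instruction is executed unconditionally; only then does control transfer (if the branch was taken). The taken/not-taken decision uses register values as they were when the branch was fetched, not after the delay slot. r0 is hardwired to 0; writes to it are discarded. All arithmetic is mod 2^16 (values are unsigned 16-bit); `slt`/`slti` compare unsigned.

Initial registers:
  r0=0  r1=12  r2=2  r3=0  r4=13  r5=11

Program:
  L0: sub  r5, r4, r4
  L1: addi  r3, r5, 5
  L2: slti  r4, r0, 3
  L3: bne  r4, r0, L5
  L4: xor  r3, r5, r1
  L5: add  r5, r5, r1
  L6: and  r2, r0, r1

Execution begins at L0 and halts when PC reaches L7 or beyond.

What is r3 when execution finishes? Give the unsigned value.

12

  step pc=0: sub  r5, r4, r4  regs=(0,12,2,0,13,0)
  step pc=1: addi  r3, r5, 5  regs=(0,12,2,5,13,0)
  step pc=2: slti  r4, r0, 3  regs=(0,12,2,5,1,0)
  step pc=3: bne  r4, r0, L5  cond=T  regs=(0,12,2,5,1,0)
  step pc=4: xor  r3, r5, r1  regs=(0,12,2,12,1,0)
  step pc=5: add  r5, r5, r1  regs=(0,12,2,12,1,12)
  step pc=6: and  r2, r0, r1  regs=(0,12,0,12,1,12)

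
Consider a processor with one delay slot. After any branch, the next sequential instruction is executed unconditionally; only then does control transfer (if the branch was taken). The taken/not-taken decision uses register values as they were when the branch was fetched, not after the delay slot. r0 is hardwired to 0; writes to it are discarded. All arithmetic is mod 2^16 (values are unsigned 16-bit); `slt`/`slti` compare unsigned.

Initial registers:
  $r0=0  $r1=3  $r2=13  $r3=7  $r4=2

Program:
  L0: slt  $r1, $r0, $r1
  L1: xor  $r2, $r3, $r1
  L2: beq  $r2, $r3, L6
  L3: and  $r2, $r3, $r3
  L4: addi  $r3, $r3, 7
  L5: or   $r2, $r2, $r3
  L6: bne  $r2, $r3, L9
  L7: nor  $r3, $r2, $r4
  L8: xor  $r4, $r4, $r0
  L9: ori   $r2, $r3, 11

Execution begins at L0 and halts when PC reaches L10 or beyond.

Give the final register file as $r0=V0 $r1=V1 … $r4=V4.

$r0=0 $r1=1 $r2=65531 $r3=65520 $r4=2

#0 slt  $r1, $r0, $r1 ; 0/1/13/7/2
#1 xor  $r2, $r3, $r1 ; 0/1/6/7/2
#2 beq  $r2, $r3, L6 ; 0/1/6/7/2 ; →fallthru
#3 and  $r2, $r3, $r3 ; 0/1/7/7/2
#4 addi  $r3, $r3, 7 ; 0/1/7/14/2
#5 or   $r2, $r2, $r3 ; 0/1/15/14/2
#6 bne  $r2, $r3, L9 ; 0/1/15/14/2 ; →target
#7 nor  $r3, $r2, $r4 ; 0/1/15/65520/2
#9 ori   $r2, $r3, 11 ; 0/1/65531/65520/2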